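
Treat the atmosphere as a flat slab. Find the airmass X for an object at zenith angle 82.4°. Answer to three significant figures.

7.56

X = sec z = 1/cos 82.4° = 1/0.1323 = 7.5611.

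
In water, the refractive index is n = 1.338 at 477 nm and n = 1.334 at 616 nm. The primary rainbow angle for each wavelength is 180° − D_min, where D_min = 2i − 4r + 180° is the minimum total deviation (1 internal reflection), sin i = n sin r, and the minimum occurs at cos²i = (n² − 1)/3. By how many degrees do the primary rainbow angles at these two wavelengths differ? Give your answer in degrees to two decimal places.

0.58°

At 477 nm (n = 1.338): cos²i = 0.26341 → i = 59.120°, r = 39.899°, D_min = 138.643°, rainbow angle = 41.357°.
At 616 nm (n = 1.334): cos²i = 0.25985 → i = 59.352°, r = 40.159°, D_min = 138.067°, rainbow angle = 41.933°.
Angular width = |41.357° − 41.933°| = 0.576°.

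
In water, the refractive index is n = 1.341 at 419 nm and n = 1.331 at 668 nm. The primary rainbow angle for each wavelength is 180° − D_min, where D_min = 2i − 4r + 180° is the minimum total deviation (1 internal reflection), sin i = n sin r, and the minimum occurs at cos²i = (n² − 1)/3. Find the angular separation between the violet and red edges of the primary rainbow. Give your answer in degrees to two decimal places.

At 419 nm (n = 1.341): cos²i = 0.26609 → i = 58.946°, r = 39.705°, D_min = 139.071°, rainbow angle = 40.929°.
At 668 nm (n = 1.331): cos²i = 0.25719 → i = 59.527°, r = 40.356°, D_min = 137.630°, rainbow angle = 42.370°.
Angular width = |40.929° − 42.370°| = 1.441°.

1.44°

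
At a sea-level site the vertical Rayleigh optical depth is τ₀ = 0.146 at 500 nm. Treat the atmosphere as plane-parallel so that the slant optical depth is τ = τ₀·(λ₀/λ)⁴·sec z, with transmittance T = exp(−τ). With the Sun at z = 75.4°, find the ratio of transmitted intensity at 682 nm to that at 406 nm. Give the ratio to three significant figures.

Airmass: sec 75.4° = 3.9672.
τ(682 nm) = 0.146 × (500/682)⁴ × 3.9672 = 0.146 × 0.2889 × 3.9672 = 0.1673.
τ(406 nm) = 0.146 × (500/406)⁴ × 3.9672 = 0.146 × 2.3003 × 3.9672 = 1.3323.
T(682)/T(406) = exp(τ_B − τ_A) = exp(1.1650) = 3.2059.

3.21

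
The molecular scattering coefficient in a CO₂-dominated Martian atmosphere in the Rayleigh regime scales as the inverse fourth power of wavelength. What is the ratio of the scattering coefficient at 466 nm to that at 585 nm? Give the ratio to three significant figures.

Rayleigh scattering ∝ λ⁻⁴, so the ratio of coefficients is the inverse fourth power of the wavelength ratio.
σ(466)/σ(585) = (585/466)⁴ = (1.2554)⁴ = 2.484.

2.48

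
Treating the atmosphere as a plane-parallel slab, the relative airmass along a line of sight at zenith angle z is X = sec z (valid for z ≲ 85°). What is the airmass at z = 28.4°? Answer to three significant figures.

1.14

X = sec z = 1/cos 28.4° = 1/0.8796 = 1.1368.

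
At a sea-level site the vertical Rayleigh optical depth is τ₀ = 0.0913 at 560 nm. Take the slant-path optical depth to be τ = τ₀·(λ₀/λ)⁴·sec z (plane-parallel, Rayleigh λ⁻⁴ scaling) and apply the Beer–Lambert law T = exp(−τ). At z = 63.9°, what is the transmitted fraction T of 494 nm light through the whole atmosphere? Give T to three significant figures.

sec 63.9° = 2.2730.
τ = 0.0913 × (560/494)⁴ × 2.2730 = 0.0913 × 1.6514 × 2.2730 = 0.3427.
T = exp(−0.3427) = 0.7098.

0.710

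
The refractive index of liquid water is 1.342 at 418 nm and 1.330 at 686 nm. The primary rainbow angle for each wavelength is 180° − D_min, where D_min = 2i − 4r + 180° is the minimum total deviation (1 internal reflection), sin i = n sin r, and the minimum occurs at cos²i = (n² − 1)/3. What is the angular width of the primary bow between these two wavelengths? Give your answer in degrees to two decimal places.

1.73°

At 418 nm (n = 1.342): cos²i = 0.26699 → i = 58.888°, r = 39.641°, D_min = 139.213°, rainbow angle = 40.787°.
At 686 nm (n = 1.330): cos²i = 0.25630 → i = 59.585°, r = 40.422°, D_min = 137.484°, rainbow angle = 42.516°.
Angular width = |40.787° − 42.516°| = 1.729°.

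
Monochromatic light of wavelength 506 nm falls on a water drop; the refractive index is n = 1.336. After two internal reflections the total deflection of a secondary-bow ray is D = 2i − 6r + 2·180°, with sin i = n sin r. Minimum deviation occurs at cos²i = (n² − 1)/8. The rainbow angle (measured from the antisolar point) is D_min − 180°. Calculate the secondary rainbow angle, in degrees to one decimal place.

51.7°

cos²i = (1.78490 − 1)/8 = 0.09811; i = arccos(0.31323) = 71.746°.
sin r = sin 71.746°/1.336 = 0.71084; r = 45.303°.
D_min = 2·71.746° − 6·45.303° + 360° = 231.674°.
Rainbow angle = D_min − 180° = 51.674°.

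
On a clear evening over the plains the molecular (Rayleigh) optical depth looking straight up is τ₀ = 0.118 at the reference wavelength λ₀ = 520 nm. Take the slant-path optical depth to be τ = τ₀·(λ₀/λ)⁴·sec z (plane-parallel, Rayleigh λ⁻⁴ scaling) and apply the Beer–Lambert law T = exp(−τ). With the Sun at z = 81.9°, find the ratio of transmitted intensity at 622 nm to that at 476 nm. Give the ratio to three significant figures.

Airmass: sec 81.9° = 7.0972.
τ(622 nm) = 0.118 × (520/622)⁴ × 7.0972 = 0.118 × 0.4885 × 7.0972 = 0.4091.
τ(476 nm) = 0.118 × (520/476)⁴ × 7.0972 = 0.118 × 1.4242 × 7.0972 = 1.1928.
T(622)/T(476) = exp(τ_B − τ_A) = exp(0.7837) = 2.1895.

2.19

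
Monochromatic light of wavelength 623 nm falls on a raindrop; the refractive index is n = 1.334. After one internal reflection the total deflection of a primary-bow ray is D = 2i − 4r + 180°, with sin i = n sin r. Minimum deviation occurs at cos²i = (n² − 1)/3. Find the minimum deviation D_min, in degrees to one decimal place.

cos²i = (1.77956 − 1)/3 = 0.25985; i = arccos(0.50976) = 59.352°.
sin r = sin 59.352°/1.334 = 0.64492; r = 40.159°.
D_min = 2·59.352° − 4·40.159° + 180° = 138.067°.

138.1°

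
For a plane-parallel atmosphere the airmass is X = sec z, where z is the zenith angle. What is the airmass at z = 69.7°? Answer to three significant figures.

2.88

X = sec z = 1/cos 69.7° = 1/0.3469 = 2.8824.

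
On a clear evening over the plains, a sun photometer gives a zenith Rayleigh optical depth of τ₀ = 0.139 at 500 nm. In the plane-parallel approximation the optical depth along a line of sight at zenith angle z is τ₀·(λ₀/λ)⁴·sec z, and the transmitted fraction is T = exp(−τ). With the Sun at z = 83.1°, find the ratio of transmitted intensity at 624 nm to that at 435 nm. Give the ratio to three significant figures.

4.68

Airmass: sec 83.1° = 8.3238.
τ(624 nm) = 0.139 × (500/624)⁴ × 8.3238 = 0.139 × 0.4122 × 8.3238 = 0.4770.
τ(435 nm) = 0.139 × (500/435)⁴ × 8.3238 = 0.139 × 1.7455 × 8.3238 = 2.0196.
T(624)/T(435) = exp(τ_B − τ_A) = exp(1.5426) = 4.6768.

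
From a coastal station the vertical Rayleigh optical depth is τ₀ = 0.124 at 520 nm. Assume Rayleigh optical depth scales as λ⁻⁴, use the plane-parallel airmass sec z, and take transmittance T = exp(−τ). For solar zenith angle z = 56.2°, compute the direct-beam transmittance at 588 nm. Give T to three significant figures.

0.873

sec 56.2° = 1.7976.
τ = 0.124 × (520/588)⁴ × 1.7976 = 0.124 × 0.6117 × 1.7976 = 0.1363.
T = exp(−0.1363) = 0.8725.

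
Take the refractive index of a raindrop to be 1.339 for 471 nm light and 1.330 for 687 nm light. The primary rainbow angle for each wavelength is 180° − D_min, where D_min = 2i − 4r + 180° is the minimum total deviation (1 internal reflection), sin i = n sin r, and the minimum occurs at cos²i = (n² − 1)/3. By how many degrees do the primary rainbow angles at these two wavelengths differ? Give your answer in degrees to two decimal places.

At 471 nm (n = 1.339): cos²i = 0.26431 → i = 59.062°, r = 39.834°, D_min = 138.786°, rainbow angle = 41.214°.
At 687 nm (n = 1.330): cos²i = 0.25630 → i = 59.585°, r = 40.422°, D_min = 137.484°, rainbow angle = 42.516°.
Angular width = |41.214° − 42.516°| = 1.303°.

1.30°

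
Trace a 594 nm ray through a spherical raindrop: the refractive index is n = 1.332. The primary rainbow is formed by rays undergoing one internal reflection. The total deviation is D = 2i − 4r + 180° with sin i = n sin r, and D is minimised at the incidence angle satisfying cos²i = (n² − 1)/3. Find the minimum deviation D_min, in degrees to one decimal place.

cos²i = (1.77422 − 1)/3 = 0.25807; i = arccos(0.50801) = 59.469°.
sin r = sin 59.469°/1.332 = 0.64666; r = 40.290°.
D_min = 2·59.469° − 4·40.290° + 180° = 137.776°.

137.8°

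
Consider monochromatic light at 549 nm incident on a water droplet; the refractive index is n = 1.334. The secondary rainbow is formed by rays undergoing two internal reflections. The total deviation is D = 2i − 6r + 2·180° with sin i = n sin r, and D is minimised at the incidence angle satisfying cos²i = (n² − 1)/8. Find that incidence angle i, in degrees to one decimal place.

71.8°

cos²i = (1.334² − 1)/8 = (1.77956 − 1)/8 = 0.09744.
cos i = 0.31216, so i = 71.810°.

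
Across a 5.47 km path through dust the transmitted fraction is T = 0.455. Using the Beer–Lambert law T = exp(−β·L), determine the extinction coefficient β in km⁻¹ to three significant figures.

0.144 km⁻¹

Beer–Lambert: T = exp(−βL) ⇒ β = −ln(T)/L = −ln(0.455)/5.47 = 0.7875/5.47 = 0.144 km⁻¹.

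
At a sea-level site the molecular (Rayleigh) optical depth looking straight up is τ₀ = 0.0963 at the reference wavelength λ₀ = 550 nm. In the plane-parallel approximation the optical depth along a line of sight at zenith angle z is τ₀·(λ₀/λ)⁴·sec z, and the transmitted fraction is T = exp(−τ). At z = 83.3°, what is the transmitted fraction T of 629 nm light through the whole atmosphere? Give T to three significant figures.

0.617

sec 83.3° = 8.5711.
τ = 0.0963 × (550/629)⁴ × 8.5711 = 0.0963 × 0.5846 × 8.5711 = 0.4825.
T = exp(−0.4825) = 0.6172.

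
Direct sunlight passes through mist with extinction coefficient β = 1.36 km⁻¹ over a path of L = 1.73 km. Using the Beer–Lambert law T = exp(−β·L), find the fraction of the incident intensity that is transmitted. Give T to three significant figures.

τ = β·L = 1.36 × 1.73 = 2.3528.
T = exp(−2.3528) = 0.0951.

0.0951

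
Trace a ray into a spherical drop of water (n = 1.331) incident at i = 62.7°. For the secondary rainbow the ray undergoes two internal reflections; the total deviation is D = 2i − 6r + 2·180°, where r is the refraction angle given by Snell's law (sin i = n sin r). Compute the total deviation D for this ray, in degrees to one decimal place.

sin r = sin 62.7° / 1.331 = 0.8886/1.331 = 0.6676; r = 41.88°.
D = 2·62.7° − 6·41.88° + 2·180° = 125.40° − 251.31° + 360° = 234.09°.

234.1°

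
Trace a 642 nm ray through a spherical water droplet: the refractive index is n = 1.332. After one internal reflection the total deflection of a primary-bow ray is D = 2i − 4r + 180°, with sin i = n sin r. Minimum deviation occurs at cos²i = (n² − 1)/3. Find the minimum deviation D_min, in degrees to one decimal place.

137.8°

cos²i = (1.77422 − 1)/3 = 0.25807; i = arccos(0.50801) = 59.469°.
sin r = sin 59.469°/1.332 = 0.64666; r = 40.290°.
D_min = 2·59.469° − 4·40.290° + 180° = 137.776°.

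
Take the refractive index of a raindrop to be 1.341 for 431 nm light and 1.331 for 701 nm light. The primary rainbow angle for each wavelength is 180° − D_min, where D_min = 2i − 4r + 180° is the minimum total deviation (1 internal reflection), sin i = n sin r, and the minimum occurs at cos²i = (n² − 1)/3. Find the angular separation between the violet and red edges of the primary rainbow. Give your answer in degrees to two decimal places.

At 431 nm (n = 1.341): cos²i = 0.26609 → i = 58.946°, r = 39.705°, D_min = 139.071°, rainbow angle = 40.929°.
At 701 nm (n = 1.331): cos²i = 0.25719 → i = 59.527°, r = 40.356°, D_min = 137.630°, rainbow angle = 42.370°.
Angular width = |40.929° − 42.370°| = 1.441°.

1.44°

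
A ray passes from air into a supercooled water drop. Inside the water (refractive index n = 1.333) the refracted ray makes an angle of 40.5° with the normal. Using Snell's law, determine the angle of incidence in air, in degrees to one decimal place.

Snell: sin θ_i = n · sin θ_r = 1.333 × sin 40.5° = 1.333 × 0.6494 = 0.8657.
θ_i = arcsin(0.8657) = 59.96°.

60.0°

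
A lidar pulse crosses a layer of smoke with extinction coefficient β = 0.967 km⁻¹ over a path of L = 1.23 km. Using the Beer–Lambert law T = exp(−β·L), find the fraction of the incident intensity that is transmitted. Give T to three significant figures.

τ = β·L = 0.967 × 1.23 = 1.1894.
T = exp(−1.1894) = 0.3044.

0.304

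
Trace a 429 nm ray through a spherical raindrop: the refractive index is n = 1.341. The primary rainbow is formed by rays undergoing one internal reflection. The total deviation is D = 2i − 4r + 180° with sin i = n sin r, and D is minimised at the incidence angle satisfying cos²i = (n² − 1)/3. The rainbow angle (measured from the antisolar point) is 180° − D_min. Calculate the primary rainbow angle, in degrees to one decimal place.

cos²i = (1.79828 − 1)/3 = 0.26609; i = arccos(0.51584) = 58.946°.
sin r = sin 58.946°/1.341 = 0.63884; r = 39.705°.
D_min = 2·58.946° − 4·39.705° + 180° = 139.071°.
Rainbow angle = 180° − D_min = 40.929°.

40.9°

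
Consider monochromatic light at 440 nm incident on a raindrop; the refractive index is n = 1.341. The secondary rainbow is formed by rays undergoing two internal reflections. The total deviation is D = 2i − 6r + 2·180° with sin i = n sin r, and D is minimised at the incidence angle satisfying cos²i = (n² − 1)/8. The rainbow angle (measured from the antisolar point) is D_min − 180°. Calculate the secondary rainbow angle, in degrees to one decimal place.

cos²i = (1.79828 − 1)/8 = 0.09979; i = arccos(0.31589) = 71.586°.
sin r = sin 71.586°/1.341 = 0.70753; r = 45.034°.
D_min = 2·71.586° − 6·45.034° + 360° = 232.966°.
Rainbow angle = D_min − 180° = 52.966°.

53.0°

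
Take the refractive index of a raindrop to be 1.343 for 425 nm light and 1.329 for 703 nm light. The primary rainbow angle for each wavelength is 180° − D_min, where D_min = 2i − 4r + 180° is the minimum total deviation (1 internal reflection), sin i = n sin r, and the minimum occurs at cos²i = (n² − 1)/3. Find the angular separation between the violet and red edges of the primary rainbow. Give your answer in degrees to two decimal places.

At 425 nm (n = 1.343): cos²i = 0.26788 → i = 58.830°, r = 39.577°, D_min = 139.354°, rainbow angle = 40.646°.
At 703 nm (n = 1.329): cos²i = 0.25541 → i = 59.643°, r = 40.487°, D_min = 137.337°, rainbow angle = 42.663°.
Angular width = |40.646° − 42.663°| = 2.017°.

2.02°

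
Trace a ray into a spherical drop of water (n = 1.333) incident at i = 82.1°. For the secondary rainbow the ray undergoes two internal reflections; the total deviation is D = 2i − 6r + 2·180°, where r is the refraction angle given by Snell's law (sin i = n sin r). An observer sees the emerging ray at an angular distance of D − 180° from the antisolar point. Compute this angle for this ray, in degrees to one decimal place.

56.2°

sin r = sin 82.1° / 1.333 = 0.9905/1.333 = 0.7431; r = 47.99°.
D = 2·82.1° − 6·47.99° + 2·180° = 164.20° − 287.96° + 360° = 236.24°.
Angle from antisolar point = D − 180° = 56.24°.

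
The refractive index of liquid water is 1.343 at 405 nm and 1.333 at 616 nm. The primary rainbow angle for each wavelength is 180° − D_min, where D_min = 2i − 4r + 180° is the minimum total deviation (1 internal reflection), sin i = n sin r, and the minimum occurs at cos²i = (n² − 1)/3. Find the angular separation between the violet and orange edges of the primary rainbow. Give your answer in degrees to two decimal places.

1.43°

At 405 nm (n = 1.343): cos²i = 0.26788 → i = 58.830°, r = 39.577°, D_min = 139.354°, rainbow angle = 40.646°.
At 616 nm (n = 1.333): cos²i = 0.25896 → i = 59.410°, r = 40.225°, D_min = 137.922°, rainbow angle = 42.078°.
Angular width = |40.646° − 42.078°| = 1.432°.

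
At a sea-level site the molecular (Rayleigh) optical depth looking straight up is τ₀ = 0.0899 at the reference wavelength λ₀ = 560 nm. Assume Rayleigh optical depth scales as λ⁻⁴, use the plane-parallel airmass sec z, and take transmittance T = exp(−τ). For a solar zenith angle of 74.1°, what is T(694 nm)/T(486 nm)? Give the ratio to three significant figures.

Airmass: sec 74.1° = 3.6502.
τ(694 nm) = 0.0899 × (560/694)⁴ × 3.6502 = 0.0899 × 0.4239 × 3.6502 = 0.1391.
τ(486 nm) = 0.0899 × (560/486)⁴ × 3.6502 = 0.0899 × 1.7628 × 3.6502 = 0.5785.
T(694)/T(486) = exp(τ_B − τ_A) = exp(0.4394) = 1.5517.

1.55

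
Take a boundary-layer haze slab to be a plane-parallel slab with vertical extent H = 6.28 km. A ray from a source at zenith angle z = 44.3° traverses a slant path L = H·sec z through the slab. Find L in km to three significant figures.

sec z = 1/cos 44.3° = 1.3972.
L = 6.28 × 1.3972 = 8.775 km.

8.77 km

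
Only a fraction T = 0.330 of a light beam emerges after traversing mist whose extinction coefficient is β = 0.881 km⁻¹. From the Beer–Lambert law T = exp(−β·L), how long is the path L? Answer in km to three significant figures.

Beer–Lambert: T = exp(−βL) ⇒ L = −ln(T)/β = −ln(0.330)/0.881 = 1.1087/0.881 = 1.258 km.

1.26 km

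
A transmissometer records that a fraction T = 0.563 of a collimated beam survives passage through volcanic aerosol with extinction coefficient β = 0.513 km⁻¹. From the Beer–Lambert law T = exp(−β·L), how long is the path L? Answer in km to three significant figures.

Beer–Lambert: T = exp(−βL) ⇒ L = −ln(T)/β = −ln(0.563)/0.513 = 0.5745/0.513 = 1.12 km.

1.12 km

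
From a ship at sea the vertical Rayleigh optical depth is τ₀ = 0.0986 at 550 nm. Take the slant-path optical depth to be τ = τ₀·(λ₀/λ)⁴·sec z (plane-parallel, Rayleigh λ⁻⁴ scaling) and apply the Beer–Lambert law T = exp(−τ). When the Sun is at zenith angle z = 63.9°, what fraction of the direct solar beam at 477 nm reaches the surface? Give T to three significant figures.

sec 63.9° = 2.2730.
τ = 0.0986 × (550/477)⁴ × 2.2730 = 0.0986 × 1.7676 × 2.2730 = 0.3962.
T = exp(−0.3962) = 0.6729.

0.673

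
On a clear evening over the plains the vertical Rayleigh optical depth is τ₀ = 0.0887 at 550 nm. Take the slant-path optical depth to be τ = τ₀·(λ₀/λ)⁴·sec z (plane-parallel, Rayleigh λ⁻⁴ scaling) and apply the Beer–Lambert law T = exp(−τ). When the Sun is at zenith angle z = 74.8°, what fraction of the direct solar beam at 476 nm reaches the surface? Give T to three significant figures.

sec 74.8° = 3.8140.
τ = 0.0887 × (550/476)⁴ × 3.8140 = 0.0887 × 1.7825 × 3.8140 = 0.6030.
T = exp(−0.6030) = 0.5472.

0.547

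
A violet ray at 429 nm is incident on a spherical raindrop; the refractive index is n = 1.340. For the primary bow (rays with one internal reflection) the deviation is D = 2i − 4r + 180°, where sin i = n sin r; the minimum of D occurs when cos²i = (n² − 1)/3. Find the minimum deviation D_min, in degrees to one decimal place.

cos²i = (1.79560 − 1)/3 = 0.26520; i = arccos(0.51498) = 59.004°.
sin r = sin 59.004°/1.340 = 0.63971; r = 39.770°.
D_min = 2·59.004° − 4·39.770° + 180° = 138.929°.

138.9°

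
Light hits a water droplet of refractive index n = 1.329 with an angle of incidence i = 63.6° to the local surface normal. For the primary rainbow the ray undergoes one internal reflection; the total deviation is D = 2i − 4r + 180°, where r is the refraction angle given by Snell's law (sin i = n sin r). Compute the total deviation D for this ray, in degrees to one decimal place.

137.7°

sin r = sin 63.6° / 1.329 = 0.8957/1.329 = 0.6740; r = 42.37°.
D = 2·63.6° − 4·42.37° + 180° = 127.20° − 169.50° + 180° = 137.70°.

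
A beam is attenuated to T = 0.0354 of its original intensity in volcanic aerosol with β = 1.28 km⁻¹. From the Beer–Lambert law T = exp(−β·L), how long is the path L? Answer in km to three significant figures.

Beer–Lambert: T = exp(−βL) ⇒ L = −ln(T)/β = −ln(0.0354)/1.28 = 3.3410/1.28 = 2.61 km.

2.61 km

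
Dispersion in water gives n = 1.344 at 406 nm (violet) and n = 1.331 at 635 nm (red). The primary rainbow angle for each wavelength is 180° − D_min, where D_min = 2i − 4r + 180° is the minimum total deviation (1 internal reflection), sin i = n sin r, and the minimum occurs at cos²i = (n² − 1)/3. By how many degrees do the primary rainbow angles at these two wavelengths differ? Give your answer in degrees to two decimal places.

1.86°

At 406 nm (n = 1.344): cos²i = 0.26878 → i = 58.772°, r = 39.512°, D_min = 139.495°, rainbow angle = 40.505°.
At 635 nm (n = 1.331): cos²i = 0.25719 → i = 59.527°, r = 40.356°, D_min = 137.630°, rainbow angle = 42.370°.
Angular width = |40.505° − 42.370°| = 1.865°.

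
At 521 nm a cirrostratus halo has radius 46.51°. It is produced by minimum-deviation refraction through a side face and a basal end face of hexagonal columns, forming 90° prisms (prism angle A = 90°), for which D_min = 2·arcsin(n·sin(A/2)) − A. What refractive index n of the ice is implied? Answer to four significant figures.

Rearranging: n = sin((D_min + A)/2) / sin(A/2).
(D_min + A)/2 = (46.51° + 90°)/2 = 68.255°.
n = sin 68.255° / sin 45° = 0.9288 / 0.7071 = 1.3136.

1.314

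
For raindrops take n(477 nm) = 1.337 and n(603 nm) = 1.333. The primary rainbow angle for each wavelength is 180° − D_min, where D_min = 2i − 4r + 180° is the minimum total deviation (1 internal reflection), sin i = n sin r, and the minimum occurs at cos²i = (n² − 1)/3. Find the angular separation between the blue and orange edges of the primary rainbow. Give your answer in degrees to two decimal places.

At 477 nm (n = 1.337): cos²i = 0.26252 → i = 59.178°, r = 39.964°, D_min = 138.500°, rainbow angle = 41.500°.
At 603 nm (n = 1.333): cos²i = 0.25896 → i = 59.410°, r = 40.225°, D_min = 137.922°, rainbow angle = 42.078°.
Angular width = |41.500° − 42.078°| = 0.578°.

0.58°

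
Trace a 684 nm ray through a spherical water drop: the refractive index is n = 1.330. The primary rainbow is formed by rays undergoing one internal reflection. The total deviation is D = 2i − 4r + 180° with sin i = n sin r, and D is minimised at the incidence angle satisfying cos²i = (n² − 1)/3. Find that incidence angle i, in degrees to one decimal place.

cos²i = (1.330² − 1)/3 = (1.76890 − 1)/3 = 0.25630.
cos i = 0.50626, so i = 59.585°.

59.6°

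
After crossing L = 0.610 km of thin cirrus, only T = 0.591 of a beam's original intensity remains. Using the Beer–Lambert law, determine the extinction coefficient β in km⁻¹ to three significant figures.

0.862 km⁻¹

Beer–Lambert: T = exp(−βL) ⇒ β = −ln(T)/L = −ln(0.591)/0.610 = 0.5259/0.610 = 0.8622 km⁻¹.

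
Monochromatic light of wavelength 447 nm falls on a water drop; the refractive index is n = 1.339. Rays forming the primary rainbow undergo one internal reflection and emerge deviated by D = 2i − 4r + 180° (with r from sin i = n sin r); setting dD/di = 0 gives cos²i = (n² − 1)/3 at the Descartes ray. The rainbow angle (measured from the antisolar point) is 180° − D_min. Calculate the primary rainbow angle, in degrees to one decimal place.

41.2°

cos²i = (1.79292 − 1)/3 = 0.26431; i = arccos(0.51411) = 59.062°.
sin r = sin 59.062°/1.339 = 0.64057; r = 39.834°.
D_min = 2·59.062° − 4·39.834° + 180° = 138.786°.
Rainbow angle = 180° − D_min = 41.214°.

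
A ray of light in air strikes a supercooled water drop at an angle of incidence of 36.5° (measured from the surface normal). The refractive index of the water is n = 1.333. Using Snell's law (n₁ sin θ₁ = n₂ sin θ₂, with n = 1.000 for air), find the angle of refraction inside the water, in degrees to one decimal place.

Snell: sin θ_r = sin θ_i / n = sin 36.5° / 1.333 = 0.5948 / 1.333 = 0.4462.
θ_r = arcsin(0.4462) = 26.50°.

26.5°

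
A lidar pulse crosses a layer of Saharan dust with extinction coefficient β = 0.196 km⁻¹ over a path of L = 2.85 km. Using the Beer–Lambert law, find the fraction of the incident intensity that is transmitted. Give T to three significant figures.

0.572

τ = β·L = 0.196 × 2.85 = 0.5586.
T = exp(−0.5586) = 0.5720.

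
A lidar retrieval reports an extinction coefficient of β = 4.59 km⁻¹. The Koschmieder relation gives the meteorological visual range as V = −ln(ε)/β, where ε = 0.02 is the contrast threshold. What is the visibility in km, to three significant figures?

V = −ln(0.02) / 4.59 = 3.912 / 4.59 = 0.8523 km.

0.852 km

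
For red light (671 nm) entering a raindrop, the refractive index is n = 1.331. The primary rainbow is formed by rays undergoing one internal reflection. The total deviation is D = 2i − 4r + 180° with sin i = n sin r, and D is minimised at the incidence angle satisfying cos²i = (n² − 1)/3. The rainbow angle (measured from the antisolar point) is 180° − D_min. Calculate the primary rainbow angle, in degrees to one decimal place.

cos²i = (1.77156 − 1)/3 = 0.25719; i = arccos(0.50714) = 59.527°.
sin r = sin 59.527°/1.331 = 0.64753; r = 40.356°.
D_min = 2·59.527° − 4·40.356° + 180° = 137.630°.
Rainbow angle = 180° − D_min = 42.370°.

42.4°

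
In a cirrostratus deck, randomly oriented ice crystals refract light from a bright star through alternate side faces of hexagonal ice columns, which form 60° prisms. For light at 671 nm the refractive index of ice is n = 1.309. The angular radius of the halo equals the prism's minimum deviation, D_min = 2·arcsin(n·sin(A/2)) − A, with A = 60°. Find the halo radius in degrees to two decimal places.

n·sin(A/2) = 1.309 × sin 30° = 1.309 × 0.5000 = 0.6545.
D_min = 2·arcsin(0.6545) − 60° = 2 × 40.882° − 60° = 21.763°.

21.76°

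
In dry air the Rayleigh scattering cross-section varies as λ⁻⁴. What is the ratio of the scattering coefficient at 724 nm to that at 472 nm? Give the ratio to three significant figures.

0.181

Rayleigh scattering ∝ λ⁻⁴, so the ratio of coefficients is the inverse fourth power of the wavelength ratio.
σ(724)/σ(472) = (472/724)⁴ = (0.6519)⁴ = 0.1806.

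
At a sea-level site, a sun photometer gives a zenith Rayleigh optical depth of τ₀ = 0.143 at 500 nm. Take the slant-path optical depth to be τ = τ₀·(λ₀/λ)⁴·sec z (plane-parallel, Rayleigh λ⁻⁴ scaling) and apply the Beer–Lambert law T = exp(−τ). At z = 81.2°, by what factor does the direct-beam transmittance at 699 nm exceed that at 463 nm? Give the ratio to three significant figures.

2.79

Airmass: sec 81.2° = 6.5366.
τ(699 nm) = 0.143 × (500/699)⁴ × 6.5366 = 0.143 × 0.2618 × 6.5366 = 0.2447.
τ(463 nm) = 0.143 × (500/463)⁴ × 6.5366 = 0.143 × 1.3601 × 6.5366 = 1.2713.
T(699)/T(463) = exp(τ_B − τ_A) = exp(1.0266) = 2.7915.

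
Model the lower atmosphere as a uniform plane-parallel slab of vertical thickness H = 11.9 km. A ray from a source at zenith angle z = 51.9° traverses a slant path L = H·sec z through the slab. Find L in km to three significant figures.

sec z = 1/cos 51.9° = 1.6207.
L = 11.9 × 1.6207 = 19.286 km.

19.3 km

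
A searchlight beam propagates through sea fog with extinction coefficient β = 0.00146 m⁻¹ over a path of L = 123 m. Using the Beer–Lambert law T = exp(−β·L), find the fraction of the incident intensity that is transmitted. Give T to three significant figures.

0.836

τ = β·L = 0.00146 × 123 = 0.1796.
T = exp(−0.1796) = 0.8356.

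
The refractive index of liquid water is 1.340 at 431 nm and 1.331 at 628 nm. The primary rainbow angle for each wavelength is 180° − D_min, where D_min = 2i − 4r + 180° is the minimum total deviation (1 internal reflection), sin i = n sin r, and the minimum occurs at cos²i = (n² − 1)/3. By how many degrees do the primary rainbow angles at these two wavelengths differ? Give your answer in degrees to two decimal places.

1.30°

At 431 nm (n = 1.340): cos²i = 0.26520 → i = 59.004°, r = 39.770°, D_min = 138.929°, rainbow angle = 41.071°.
At 628 nm (n = 1.331): cos²i = 0.25719 → i = 59.527°, r = 40.356°, D_min = 137.630°, rainbow angle = 42.370°.
Angular width = |41.071° − 42.370°| = 1.299°.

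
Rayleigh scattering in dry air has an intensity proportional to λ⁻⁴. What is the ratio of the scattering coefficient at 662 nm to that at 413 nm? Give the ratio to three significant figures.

0.151

Rayleigh scattering ∝ λ⁻⁴, so the ratio of coefficients is the inverse fourth power of the wavelength ratio.
σ(662)/σ(413) = (413/662)⁴ = (0.6239)⁴ = 0.1515.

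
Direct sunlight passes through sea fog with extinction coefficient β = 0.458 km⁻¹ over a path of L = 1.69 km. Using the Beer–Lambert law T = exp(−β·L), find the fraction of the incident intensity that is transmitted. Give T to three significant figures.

0.461

τ = β·L = 0.458 × 1.69 = 0.7740.
T = exp(−0.7740) = 0.4612.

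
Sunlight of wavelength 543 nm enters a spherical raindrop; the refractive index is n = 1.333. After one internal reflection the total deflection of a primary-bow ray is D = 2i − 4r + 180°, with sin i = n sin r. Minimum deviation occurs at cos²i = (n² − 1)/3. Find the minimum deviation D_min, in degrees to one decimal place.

137.9°

cos²i = (1.77689 − 1)/3 = 0.25896; i = arccos(0.50888) = 59.410°.
sin r = sin 59.410°/1.333 = 0.64579; r = 40.225°.
D_min = 2·59.410° − 4·40.225° + 180° = 137.922°.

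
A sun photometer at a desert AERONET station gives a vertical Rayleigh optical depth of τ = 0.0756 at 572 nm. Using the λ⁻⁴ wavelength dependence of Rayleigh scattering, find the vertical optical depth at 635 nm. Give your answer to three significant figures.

0.0498

τ(635 nm) = τ(572 nm) × (572/635)⁴ = 0.0756 × (0.9008)⁴ = 0.0756 × 0.6584 = 0.0498.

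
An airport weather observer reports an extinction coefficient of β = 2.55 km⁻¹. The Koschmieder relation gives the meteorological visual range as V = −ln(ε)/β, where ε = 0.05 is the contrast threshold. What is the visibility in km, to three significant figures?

1.17 km

V = −ln(0.05) / 2.55 = 2.996 / 2.55 = 1.1748 km.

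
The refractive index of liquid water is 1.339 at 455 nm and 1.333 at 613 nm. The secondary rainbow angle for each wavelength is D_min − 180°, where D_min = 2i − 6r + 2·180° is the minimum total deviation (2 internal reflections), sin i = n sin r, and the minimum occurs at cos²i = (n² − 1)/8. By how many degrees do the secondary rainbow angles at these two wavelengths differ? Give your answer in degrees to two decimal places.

At 455 nm (n = 1.339): cos²i = 0.09912 → i = 71.650°, r = 45.141°, D_min = 232.451°, rainbow angle = 52.451°.
At 613 nm (n = 1.333): cos²i = 0.09711 → i = 71.843°, r = 45.466°, D_min = 230.891°, rainbow angle = 50.891°.
Angular width = |52.451° − 50.891°| = 1.560°.

1.56°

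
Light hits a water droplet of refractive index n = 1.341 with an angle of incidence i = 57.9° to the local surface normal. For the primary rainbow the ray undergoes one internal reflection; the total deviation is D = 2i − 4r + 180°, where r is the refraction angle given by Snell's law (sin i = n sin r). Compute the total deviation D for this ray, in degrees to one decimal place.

139.1°

sin r = sin 57.9° / 1.341 = 0.8471/1.341 = 0.6317; r = 39.18°.
D = 2·57.9° − 4·39.18° + 180° = 115.80° − 156.71° + 180° = 139.09°.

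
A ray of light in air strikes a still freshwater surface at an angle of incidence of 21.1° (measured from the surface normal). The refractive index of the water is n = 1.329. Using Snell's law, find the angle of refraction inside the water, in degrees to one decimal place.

Snell: sin θ_r = sin θ_i / n = sin 21.1° / 1.329 = 0.3600 / 1.329 = 0.2709.
θ_r = arcsin(0.2709) = 15.72°.

15.7°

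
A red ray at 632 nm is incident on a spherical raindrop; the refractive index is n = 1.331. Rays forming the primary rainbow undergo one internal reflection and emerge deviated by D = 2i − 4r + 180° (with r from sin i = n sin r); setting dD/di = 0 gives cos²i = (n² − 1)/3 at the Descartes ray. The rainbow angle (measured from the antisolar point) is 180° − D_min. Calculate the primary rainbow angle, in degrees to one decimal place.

42.4°

cos²i = (1.77156 − 1)/3 = 0.25719; i = arccos(0.50714) = 59.527°.
sin r = sin 59.527°/1.331 = 0.64753; r = 40.356°.
D_min = 2·59.527° − 4·40.356° + 180° = 137.630°.
Rainbow angle = 180° − D_min = 42.370°.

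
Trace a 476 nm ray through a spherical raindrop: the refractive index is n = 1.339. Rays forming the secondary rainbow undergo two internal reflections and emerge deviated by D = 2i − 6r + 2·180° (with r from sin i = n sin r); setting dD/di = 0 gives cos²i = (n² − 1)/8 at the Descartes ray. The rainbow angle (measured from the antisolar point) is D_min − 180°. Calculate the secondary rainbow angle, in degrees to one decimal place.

cos²i = (1.79292 − 1)/8 = 0.09912; i = arccos(0.31483) = 71.650°.
sin r = sin 71.650°/1.339 = 0.70885; r = 45.141°.
D_min = 2·71.650° − 6·45.141° + 360° = 232.451°.
Rainbow angle = D_min − 180° = 52.451°.

52.5°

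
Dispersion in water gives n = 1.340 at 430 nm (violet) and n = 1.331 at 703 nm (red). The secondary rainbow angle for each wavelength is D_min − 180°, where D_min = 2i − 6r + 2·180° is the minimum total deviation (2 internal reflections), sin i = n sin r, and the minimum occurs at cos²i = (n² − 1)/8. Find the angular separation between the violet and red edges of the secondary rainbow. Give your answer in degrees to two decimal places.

At 430 nm (n = 1.340): cos²i = 0.09945 → i = 71.618°, r = 45.088°, D_min = 232.709°, rainbow angle = 52.709°.
At 703 nm (n = 1.331): cos²i = 0.09645 → i = 71.907°, r = 45.575°, D_min = 230.365°, rainbow angle = 50.365°.
Angular width = |52.709° − 50.365°| = 2.344°.

2.34°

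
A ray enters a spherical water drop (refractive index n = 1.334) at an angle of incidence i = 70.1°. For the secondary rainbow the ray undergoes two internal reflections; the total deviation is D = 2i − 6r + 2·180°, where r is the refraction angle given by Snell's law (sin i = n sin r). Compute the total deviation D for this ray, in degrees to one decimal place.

231.3°

sin r = sin 70.1° / 1.334 = 0.9403/1.334 = 0.7049; r = 44.82°.
D = 2·70.1° − 6·44.82° + 2·180° = 140.20° − 268.91° + 360° = 231.29°.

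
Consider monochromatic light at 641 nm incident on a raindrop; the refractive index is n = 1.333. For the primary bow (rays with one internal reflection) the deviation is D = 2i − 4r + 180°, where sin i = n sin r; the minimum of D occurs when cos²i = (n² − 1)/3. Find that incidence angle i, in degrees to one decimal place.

cos²i = (1.333² − 1)/3 = (1.77689 − 1)/3 = 0.25896.
cos i = 0.50888, so i = 59.410°.

59.4°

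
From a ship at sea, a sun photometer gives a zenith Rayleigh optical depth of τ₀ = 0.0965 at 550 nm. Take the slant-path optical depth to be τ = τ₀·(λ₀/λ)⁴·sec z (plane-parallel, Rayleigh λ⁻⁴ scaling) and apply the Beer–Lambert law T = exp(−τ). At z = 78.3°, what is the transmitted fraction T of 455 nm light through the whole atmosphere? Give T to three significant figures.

sec 78.3° = 4.9313.
τ = 0.0965 × (550/455)⁴ × 4.9313 = 0.0965 × 2.1350 × 4.9313 = 1.0160.
T = exp(−1.0160) = 0.3620.

0.362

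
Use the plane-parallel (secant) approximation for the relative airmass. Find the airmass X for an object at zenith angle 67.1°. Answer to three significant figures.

X = sec z = 1/cos 67.1° = 1/0.3891 = 2.5699.

2.57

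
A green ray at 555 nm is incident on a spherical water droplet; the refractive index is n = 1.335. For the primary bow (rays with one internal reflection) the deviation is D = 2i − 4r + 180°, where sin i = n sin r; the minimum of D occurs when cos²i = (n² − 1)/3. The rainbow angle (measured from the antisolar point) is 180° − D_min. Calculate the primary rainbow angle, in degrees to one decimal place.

41.8°

cos²i = (1.78222 − 1)/3 = 0.26074; i = arccos(0.51063) = 59.294°.
sin r = sin 59.294°/1.335 = 0.64405; r = 40.094°.
D_min = 2·59.294° − 4·40.094° + 180° = 138.212°.
Rainbow angle = 180° − D_min = 41.788°.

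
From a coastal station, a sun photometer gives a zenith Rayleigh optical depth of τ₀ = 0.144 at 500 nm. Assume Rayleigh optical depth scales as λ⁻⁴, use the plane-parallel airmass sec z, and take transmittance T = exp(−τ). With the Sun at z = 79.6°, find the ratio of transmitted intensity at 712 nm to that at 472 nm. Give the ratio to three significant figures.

2.25

Airmass: sec 79.6° = 5.5396.
τ(712 nm) = 0.144 × (500/712)⁴ × 5.5396 = 0.144 × 0.2432 × 5.5396 = 0.1940.
τ(472 nm) = 0.144 × (500/472)⁴ × 5.5396 = 0.144 × 1.2593 × 5.5396 = 1.0045.
T(712)/T(472) = exp(τ_B − τ_A) = exp(0.8105) = 2.2490.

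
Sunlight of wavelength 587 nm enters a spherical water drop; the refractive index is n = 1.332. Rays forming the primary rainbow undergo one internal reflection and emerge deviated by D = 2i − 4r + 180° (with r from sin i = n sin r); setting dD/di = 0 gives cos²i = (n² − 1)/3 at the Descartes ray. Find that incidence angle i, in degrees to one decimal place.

59.5°

cos²i = (1.332² − 1)/3 = (1.77422 − 1)/3 = 0.25807.
cos i = 0.50801, so i = 59.469°.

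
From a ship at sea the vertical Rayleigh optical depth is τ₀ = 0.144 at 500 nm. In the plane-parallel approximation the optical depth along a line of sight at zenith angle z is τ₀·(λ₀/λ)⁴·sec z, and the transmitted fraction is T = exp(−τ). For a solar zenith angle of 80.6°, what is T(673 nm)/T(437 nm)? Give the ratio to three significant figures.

3.46

Airmass: sec 80.6° = 6.1227.
τ(673 nm) = 0.144 × (500/673)⁴ × 6.1227 = 0.144 × 0.3047 × 6.1227 = 0.2686.
τ(437 nm) = 0.144 × (500/437)⁴ × 6.1227 = 0.144 × 1.7138 × 6.1227 = 1.5110.
T(673)/T(437) = exp(τ_B − τ_A) = exp(1.2424) = 3.4638.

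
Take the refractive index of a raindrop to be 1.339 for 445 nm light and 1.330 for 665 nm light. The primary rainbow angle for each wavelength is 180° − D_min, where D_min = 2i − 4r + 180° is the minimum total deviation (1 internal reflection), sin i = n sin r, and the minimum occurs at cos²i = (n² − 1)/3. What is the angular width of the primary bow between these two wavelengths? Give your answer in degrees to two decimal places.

1.30°

At 445 nm (n = 1.339): cos²i = 0.26431 → i = 59.062°, r = 39.834°, D_min = 138.786°, rainbow angle = 41.214°.
At 665 nm (n = 1.330): cos²i = 0.25630 → i = 59.585°, r = 40.422°, D_min = 137.484°, rainbow angle = 42.516°.
Angular width = |41.214° − 42.516°| = 1.303°.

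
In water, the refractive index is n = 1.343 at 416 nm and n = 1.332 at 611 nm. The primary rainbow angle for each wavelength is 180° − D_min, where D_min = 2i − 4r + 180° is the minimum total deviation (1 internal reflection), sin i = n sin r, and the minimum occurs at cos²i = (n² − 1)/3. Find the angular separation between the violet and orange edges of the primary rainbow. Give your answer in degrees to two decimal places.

1.58°

At 416 nm (n = 1.343): cos²i = 0.26788 → i = 58.830°, r = 39.577°, D_min = 139.354°, rainbow angle = 40.646°.
At 611 nm (n = 1.332): cos²i = 0.25807 → i = 59.469°, r = 40.290°, D_min = 137.776°, rainbow angle = 42.224°.
Angular width = |40.646° − 42.224°| = 1.578°.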